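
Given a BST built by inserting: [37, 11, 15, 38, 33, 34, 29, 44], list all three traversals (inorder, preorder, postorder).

Tree insertion order: [37, 11, 15, 38, 33, 34, 29, 44]
Tree (level-order array): [37, 11, 38, None, 15, None, 44, None, 33, None, None, 29, 34]
Inorder (L, root, R): [11, 15, 29, 33, 34, 37, 38, 44]
Preorder (root, L, R): [37, 11, 15, 33, 29, 34, 38, 44]
Postorder (L, R, root): [29, 34, 33, 15, 11, 44, 38, 37]


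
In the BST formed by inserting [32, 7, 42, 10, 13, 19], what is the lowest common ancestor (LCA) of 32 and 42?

Tree insertion order: [32, 7, 42, 10, 13, 19]
Tree (level-order array): [32, 7, 42, None, 10, None, None, None, 13, None, 19]
In a BST, the LCA of p=32, q=42 is the first node v on the
root-to-leaf path with p <= v <= q (go left if both < v, right if both > v).
Walk from root:
  at 32: 32 <= 32 <= 42, this is the LCA
LCA = 32


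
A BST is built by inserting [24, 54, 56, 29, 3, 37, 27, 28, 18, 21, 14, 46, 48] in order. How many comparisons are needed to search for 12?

Search path for 12: 24 -> 3 -> 18 -> 14
Found: False
Comparisons: 4


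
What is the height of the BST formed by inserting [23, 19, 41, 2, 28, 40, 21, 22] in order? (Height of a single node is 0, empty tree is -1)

Insertion order: [23, 19, 41, 2, 28, 40, 21, 22]
Tree (level-order array): [23, 19, 41, 2, 21, 28, None, None, None, None, 22, None, 40]
Compute height bottom-up (empty subtree = -1):
  height(2) = 1 + max(-1, -1) = 0
  height(22) = 1 + max(-1, -1) = 0
  height(21) = 1 + max(-1, 0) = 1
  height(19) = 1 + max(0, 1) = 2
  height(40) = 1 + max(-1, -1) = 0
  height(28) = 1 + max(-1, 0) = 1
  height(41) = 1 + max(1, -1) = 2
  height(23) = 1 + max(2, 2) = 3
Height = 3


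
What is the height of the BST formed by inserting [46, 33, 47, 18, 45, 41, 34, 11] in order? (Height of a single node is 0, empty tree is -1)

Insertion order: [46, 33, 47, 18, 45, 41, 34, 11]
Tree (level-order array): [46, 33, 47, 18, 45, None, None, 11, None, 41, None, None, None, 34]
Compute height bottom-up (empty subtree = -1):
  height(11) = 1 + max(-1, -1) = 0
  height(18) = 1 + max(0, -1) = 1
  height(34) = 1 + max(-1, -1) = 0
  height(41) = 1 + max(0, -1) = 1
  height(45) = 1 + max(1, -1) = 2
  height(33) = 1 + max(1, 2) = 3
  height(47) = 1 + max(-1, -1) = 0
  height(46) = 1 + max(3, 0) = 4
Height = 4


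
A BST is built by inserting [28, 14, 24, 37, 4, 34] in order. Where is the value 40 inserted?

Starting tree (level order): [28, 14, 37, 4, 24, 34]
Insertion path: 28 -> 37
Result: insert 40 as right child of 37
Final tree (level order): [28, 14, 37, 4, 24, 34, 40]


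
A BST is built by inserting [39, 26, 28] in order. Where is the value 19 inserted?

Starting tree (level order): [39, 26, None, None, 28]
Insertion path: 39 -> 26
Result: insert 19 as left child of 26
Final tree (level order): [39, 26, None, 19, 28]


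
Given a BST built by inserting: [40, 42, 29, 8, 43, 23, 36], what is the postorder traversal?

Tree insertion order: [40, 42, 29, 8, 43, 23, 36]
Tree (level-order array): [40, 29, 42, 8, 36, None, 43, None, 23]
Postorder traversal: [23, 8, 36, 29, 43, 42, 40]


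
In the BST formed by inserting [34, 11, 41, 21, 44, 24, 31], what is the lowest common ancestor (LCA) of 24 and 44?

Tree insertion order: [34, 11, 41, 21, 44, 24, 31]
Tree (level-order array): [34, 11, 41, None, 21, None, 44, None, 24, None, None, None, 31]
In a BST, the LCA of p=24, q=44 is the first node v on the
root-to-leaf path with p <= v <= q (go left if both < v, right if both > v).
Walk from root:
  at 34: 24 <= 34 <= 44, this is the LCA
LCA = 34


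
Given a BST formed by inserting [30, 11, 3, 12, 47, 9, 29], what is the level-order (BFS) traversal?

Tree insertion order: [30, 11, 3, 12, 47, 9, 29]
Tree (level-order array): [30, 11, 47, 3, 12, None, None, None, 9, None, 29]
BFS from the root, enqueuing left then right child of each popped node:
  queue [30] -> pop 30, enqueue [11, 47], visited so far: [30]
  queue [11, 47] -> pop 11, enqueue [3, 12], visited so far: [30, 11]
  queue [47, 3, 12] -> pop 47, enqueue [none], visited so far: [30, 11, 47]
  queue [3, 12] -> pop 3, enqueue [9], visited so far: [30, 11, 47, 3]
  queue [12, 9] -> pop 12, enqueue [29], visited so far: [30, 11, 47, 3, 12]
  queue [9, 29] -> pop 9, enqueue [none], visited so far: [30, 11, 47, 3, 12, 9]
  queue [29] -> pop 29, enqueue [none], visited so far: [30, 11, 47, 3, 12, 9, 29]
Result: [30, 11, 47, 3, 12, 9, 29]


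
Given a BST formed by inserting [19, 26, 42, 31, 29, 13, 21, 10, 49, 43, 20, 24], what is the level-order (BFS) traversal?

Tree insertion order: [19, 26, 42, 31, 29, 13, 21, 10, 49, 43, 20, 24]
Tree (level-order array): [19, 13, 26, 10, None, 21, 42, None, None, 20, 24, 31, 49, None, None, None, None, 29, None, 43]
BFS from the root, enqueuing left then right child of each popped node:
  queue [19] -> pop 19, enqueue [13, 26], visited so far: [19]
  queue [13, 26] -> pop 13, enqueue [10], visited so far: [19, 13]
  queue [26, 10] -> pop 26, enqueue [21, 42], visited so far: [19, 13, 26]
  queue [10, 21, 42] -> pop 10, enqueue [none], visited so far: [19, 13, 26, 10]
  queue [21, 42] -> pop 21, enqueue [20, 24], visited so far: [19, 13, 26, 10, 21]
  queue [42, 20, 24] -> pop 42, enqueue [31, 49], visited so far: [19, 13, 26, 10, 21, 42]
  queue [20, 24, 31, 49] -> pop 20, enqueue [none], visited so far: [19, 13, 26, 10, 21, 42, 20]
  queue [24, 31, 49] -> pop 24, enqueue [none], visited so far: [19, 13, 26, 10, 21, 42, 20, 24]
  queue [31, 49] -> pop 31, enqueue [29], visited so far: [19, 13, 26, 10, 21, 42, 20, 24, 31]
  queue [49, 29] -> pop 49, enqueue [43], visited so far: [19, 13, 26, 10, 21, 42, 20, 24, 31, 49]
  queue [29, 43] -> pop 29, enqueue [none], visited so far: [19, 13, 26, 10, 21, 42, 20, 24, 31, 49, 29]
  queue [43] -> pop 43, enqueue [none], visited so far: [19, 13, 26, 10, 21, 42, 20, 24, 31, 49, 29, 43]
Result: [19, 13, 26, 10, 21, 42, 20, 24, 31, 49, 29, 43]


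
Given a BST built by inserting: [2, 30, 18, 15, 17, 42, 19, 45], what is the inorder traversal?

Tree insertion order: [2, 30, 18, 15, 17, 42, 19, 45]
Tree (level-order array): [2, None, 30, 18, 42, 15, 19, None, 45, None, 17]
Inorder traversal: [2, 15, 17, 18, 19, 30, 42, 45]


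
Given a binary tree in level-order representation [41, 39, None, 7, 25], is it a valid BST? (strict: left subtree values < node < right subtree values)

Level-order array: [41, 39, None, 7, 25]
Validate using subtree bounds (lo, hi): at each node, require lo < value < hi,
then recurse left with hi=value and right with lo=value.
Preorder trace (stopping at first violation):
  at node 41 with bounds (-inf, +inf): OK
  at node 39 with bounds (-inf, 41): OK
  at node 7 with bounds (-inf, 39): OK
  at node 25 with bounds (39, 41): VIOLATION
Node 25 violates its bound: not (39 < 25 < 41).
Result: Not a valid BST


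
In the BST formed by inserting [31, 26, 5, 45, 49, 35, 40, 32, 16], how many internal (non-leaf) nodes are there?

Tree built from: [31, 26, 5, 45, 49, 35, 40, 32, 16]
Tree (level-order array): [31, 26, 45, 5, None, 35, 49, None, 16, 32, 40]
Rule: An internal node has at least one child.
Per-node child counts:
  node 31: 2 child(ren)
  node 26: 1 child(ren)
  node 5: 1 child(ren)
  node 16: 0 child(ren)
  node 45: 2 child(ren)
  node 35: 2 child(ren)
  node 32: 0 child(ren)
  node 40: 0 child(ren)
  node 49: 0 child(ren)
Matching nodes: [31, 26, 5, 45, 35]
Count of internal (non-leaf) nodes: 5


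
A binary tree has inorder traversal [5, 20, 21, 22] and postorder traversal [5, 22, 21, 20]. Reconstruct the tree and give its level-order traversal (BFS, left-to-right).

Inorder:   [5, 20, 21, 22]
Postorder: [5, 22, 21, 20]
Algorithm: postorder visits root last, so walk postorder right-to-left;
each value is the root of the current inorder slice — split it at that
value, recurse on the right subtree first, then the left.
Recursive splits:
  root=20; inorder splits into left=[5], right=[21, 22]
  root=21; inorder splits into left=[], right=[22]
  root=22; inorder splits into left=[], right=[]
  root=5; inorder splits into left=[], right=[]
Reconstructed level-order: [20, 5, 21, 22]


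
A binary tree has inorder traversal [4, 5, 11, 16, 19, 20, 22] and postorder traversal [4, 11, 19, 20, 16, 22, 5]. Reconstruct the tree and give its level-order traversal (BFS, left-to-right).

Inorder:   [4, 5, 11, 16, 19, 20, 22]
Postorder: [4, 11, 19, 20, 16, 22, 5]
Algorithm: postorder visits root last, so walk postorder right-to-left;
each value is the root of the current inorder slice — split it at that
value, recurse on the right subtree first, then the left.
Recursive splits:
  root=5; inorder splits into left=[4], right=[11, 16, 19, 20, 22]
  root=22; inorder splits into left=[11, 16, 19, 20], right=[]
  root=16; inorder splits into left=[11], right=[19, 20]
  root=20; inorder splits into left=[19], right=[]
  root=19; inorder splits into left=[], right=[]
  root=11; inorder splits into left=[], right=[]
  root=4; inorder splits into left=[], right=[]
Reconstructed level-order: [5, 4, 22, 16, 11, 20, 19]


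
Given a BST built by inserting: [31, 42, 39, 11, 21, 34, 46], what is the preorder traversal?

Tree insertion order: [31, 42, 39, 11, 21, 34, 46]
Tree (level-order array): [31, 11, 42, None, 21, 39, 46, None, None, 34]
Preorder traversal: [31, 11, 21, 42, 39, 34, 46]


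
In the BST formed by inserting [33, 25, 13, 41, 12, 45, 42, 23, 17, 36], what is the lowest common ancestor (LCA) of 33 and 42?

Tree insertion order: [33, 25, 13, 41, 12, 45, 42, 23, 17, 36]
Tree (level-order array): [33, 25, 41, 13, None, 36, 45, 12, 23, None, None, 42, None, None, None, 17]
In a BST, the LCA of p=33, q=42 is the first node v on the
root-to-leaf path with p <= v <= q (go left if both < v, right if both > v).
Walk from root:
  at 33: 33 <= 33 <= 42, this is the LCA
LCA = 33


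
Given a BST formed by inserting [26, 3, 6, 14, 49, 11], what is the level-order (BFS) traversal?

Tree insertion order: [26, 3, 6, 14, 49, 11]
Tree (level-order array): [26, 3, 49, None, 6, None, None, None, 14, 11]
BFS from the root, enqueuing left then right child of each popped node:
  queue [26] -> pop 26, enqueue [3, 49], visited so far: [26]
  queue [3, 49] -> pop 3, enqueue [6], visited so far: [26, 3]
  queue [49, 6] -> pop 49, enqueue [none], visited so far: [26, 3, 49]
  queue [6] -> pop 6, enqueue [14], visited so far: [26, 3, 49, 6]
  queue [14] -> pop 14, enqueue [11], visited so far: [26, 3, 49, 6, 14]
  queue [11] -> pop 11, enqueue [none], visited so far: [26, 3, 49, 6, 14, 11]
Result: [26, 3, 49, 6, 14, 11]


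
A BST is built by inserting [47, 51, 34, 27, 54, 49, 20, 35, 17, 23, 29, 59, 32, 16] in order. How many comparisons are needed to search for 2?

Search path for 2: 47 -> 34 -> 27 -> 20 -> 17 -> 16
Found: False
Comparisons: 6


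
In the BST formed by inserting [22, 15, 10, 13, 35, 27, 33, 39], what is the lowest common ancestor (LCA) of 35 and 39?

Tree insertion order: [22, 15, 10, 13, 35, 27, 33, 39]
Tree (level-order array): [22, 15, 35, 10, None, 27, 39, None, 13, None, 33]
In a BST, the LCA of p=35, q=39 is the first node v on the
root-to-leaf path with p <= v <= q (go left if both < v, right if both > v).
Walk from root:
  at 22: both 35 and 39 > 22, go right
  at 35: 35 <= 35 <= 39, this is the LCA
LCA = 35


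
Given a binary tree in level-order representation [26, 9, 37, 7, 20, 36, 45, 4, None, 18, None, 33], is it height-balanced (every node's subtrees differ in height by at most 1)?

Tree (level-order array): [26, 9, 37, 7, 20, 36, 45, 4, None, 18, None, 33]
Definition: a tree is height-balanced if, at every node, |h(left) - h(right)| <= 1 (empty subtree has height -1).
Bottom-up per-node check:
  node 4: h_left=-1, h_right=-1, diff=0 [OK], height=0
  node 7: h_left=0, h_right=-1, diff=1 [OK], height=1
  node 18: h_left=-1, h_right=-1, diff=0 [OK], height=0
  node 20: h_left=0, h_right=-1, diff=1 [OK], height=1
  node 9: h_left=1, h_right=1, diff=0 [OK], height=2
  node 33: h_left=-1, h_right=-1, diff=0 [OK], height=0
  node 36: h_left=0, h_right=-1, diff=1 [OK], height=1
  node 45: h_left=-1, h_right=-1, diff=0 [OK], height=0
  node 37: h_left=1, h_right=0, diff=1 [OK], height=2
  node 26: h_left=2, h_right=2, diff=0 [OK], height=3
All nodes satisfy the balance condition.
Result: Balanced


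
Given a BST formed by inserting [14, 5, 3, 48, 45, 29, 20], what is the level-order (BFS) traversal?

Tree insertion order: [14, 5, 3, 48, 45, 29, 20]
Tree (level-order array): [14, 5, 48, 3, None, 45, None, None, None, 29, None, 20]
BFS from the root, enqueuing left then right child of each popped node:
  queue [14] -> pop 14, enqueue [5, 48], visited so far: [14]
  queue [5, 48] -> pop 5, enqueue [3], visited so far: [14, 5]
  queue [48, 3] -> pop 48, enqueue [45], visited so far: [14, 5, 48]
  queue [3, 45] -> pop 3, enqueue [none], visited so far: [14, 5, 48, 3]
  queue [45] -> pop 45, enqueue [29], visited so far: [14, 5, 48, 3, 45]
  queue [29] -> pop 29, enqueue [20], visited so far: [14, 5, 48, 3, 45, 29]
  queue [20] -> pop 20, enqueue [none], visited so far: [14, 5, 48, 3, 45, 29, 20]
Result: [14, 5, 48, 3, 45, 29, 20]


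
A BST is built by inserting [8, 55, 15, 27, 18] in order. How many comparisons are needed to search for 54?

Search path for 54: 8 -> 55 -> 15 -> 27
Found: False
Comparisons: 4


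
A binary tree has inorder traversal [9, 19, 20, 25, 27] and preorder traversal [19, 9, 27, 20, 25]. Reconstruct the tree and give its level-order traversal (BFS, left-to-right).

Inorder:  [9, 19, 20, 25, 27]
Preorder: [19, 9, 27, 20, 25]
Algorithm: preorder visits root first, so consume preorder in order;
for each root, split the current inorder slice at that value into
left-subtree inorder and right-subtree inorder, then recurse.
Recursive splits:
  root=19; inorder splits into left=[9], right=[20, 25, 27]
  root=9; inorder splits into left=[], right=[]
  root=27; inorder splits into left=[20, 25], right=[]
  root=20; inorder splits into left=[], right=[25]
  root=25; inorder splits into left=[], right=[]
Reconstructed level-order: [19, 9, 27, 20, 25]


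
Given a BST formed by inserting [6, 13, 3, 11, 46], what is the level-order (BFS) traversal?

Tree insertion order: [6, 13, 3, 11, 46]
Tree (level-order array): [6, 3, 13, None, None, 11, 46]
BFS from the root, enqueuing left then right child of each popped node:
  queue [6] -> pop 6, enqueue [3, 13], visited so far: [6]
  queue [3, 13] -> pop 3, enqueue [none], visited so far: [6, 3]
  queue [13] -> pop 13, enqueue [11, 46], visited so far: [6, 3, 13]
  queue [11, 46] -> pop 11, enqueue [none], visited so far: [6, 3, 13, 11]
  queue [46] -> pop 46, enqueue [none], visited so far: [6, 3, 13, 11, 46]
Result: [6, 3, 13, 11, 46]


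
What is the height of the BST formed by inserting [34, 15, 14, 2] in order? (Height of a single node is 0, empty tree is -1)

Insertion order: [34, 15, 14, 2]
Tree (level-order array): [34, 15, None, 14, None, 2]
Compute height bottom-up (empty subtree = -1):
  height(2) = 1 + max(-1, -1) = 0
  height(14) = 1 + max(0, -1) = 1
  height(15) = 1 + max(1, -1) = 2
  height(34) = 1 + max(2, -1) = 3
Height = 3


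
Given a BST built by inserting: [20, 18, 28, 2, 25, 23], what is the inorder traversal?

Tree insertion order: [20, 18, 28, 2, 25, 23]
Tree (level-order array): [20, 18, 28, 2, None, 25, None, None, None, 23]
Inorder traversal: [2, 18, 20, 23, 25, 28]


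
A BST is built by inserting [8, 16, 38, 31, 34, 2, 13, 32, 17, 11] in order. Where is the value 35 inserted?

Starting tree (level order): [8, 2, 16, None, None, 13, 38, 11, None, 31, None, None, None, 17, 34, None, None, 32]
Insertion path: 8 -> 16 -> 38 -> 31 -> 34
Result: insert 35 as right child of 34
Final tree (level order): [8, 2, 16, None, None, 13, 38, 11, None, 31, None, None, None, 17, 34, None, None, 32, 35]


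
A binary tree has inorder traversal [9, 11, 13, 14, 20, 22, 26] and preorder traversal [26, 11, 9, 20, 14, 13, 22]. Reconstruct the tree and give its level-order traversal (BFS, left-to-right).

Inorder:  [9, 11, 13, 14, 20, 22, 26]
Preorder: [26, 11, 9, 20, 14, 13, 22]
Algorithm: preorder visits root first, so consume preorder in order;
for each root, split the current inorder slice at that value into
left-subtree inorder and right-subtree inorder, then recurse.
Recursive splits:
  root=26; inorder splits into left=[9, 11, 13, 14, 20, 22], right=[]
  root=11; inorder splits into left=[9], right=[13, 14, 20, 22]
  root=9; inorder splits into left=[], right=[]
  root=20; inorder splits into left=[13, 14], right=[22]
  root=14; inorder splits into left=[13], right=[]
  root=13; inorder splits into left=[], right=[]
  root=22; inorder splits into left=[], right=[]
Reconstructed level-order: [26, 11, 9, 20, 14, 22, 13]


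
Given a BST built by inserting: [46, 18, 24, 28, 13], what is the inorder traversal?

Tree insertion order: [46, 18, 24, 28, 13]
Tree (level-order array): [46, 18, None, 13, 24, None, None, None, 28]
Inorder traversal: [13, 18, 24, 28, 46]


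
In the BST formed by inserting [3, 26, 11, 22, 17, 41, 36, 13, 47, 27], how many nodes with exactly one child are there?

Tree built from: [3, 26, 11, 22, 17, 41, 36, 13, 47, 27]
Tree (level-order array): [3, None, 26, 11, 41, None, 22, 36, 47, 17, None, 27, None, None, None, 13]
Rule: These are nodes with exactly 1 non-null child.
Per-node child counts:
  node 3: 1 child(ren)
  node 26: 2 child(ren)
  node 11: 1 child(ren)
  node 22: 1 child(ren)
  node 17: 1 child(ren)
  node 13: 0 child(ren)
  node 41: 2 child(ren)
  node 36: 1 child(ren)
  node 27: 0 child(ren)
  node 47: 0 child(ren)
Matching nodes: [3, 11, 22, 17, 36]
Count of nodes with exactly one child: 5


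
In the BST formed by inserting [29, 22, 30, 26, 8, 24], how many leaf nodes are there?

Tree built from: [29, 22, 30, 26, 8, 24]
Tree (level-order array): [29, 22, 30, 8, 26, None, None, None, None, 24]
Rule: A leaf has 0 children.
Per-node child counts:
  node 29: 2 child(ren)
  node 22: 2 child(ren)
  node 8: 0 child(ren)
  node 26: 1 child(ren)
  node 24: 0 child(ren)
  node 30: 0 child(ren)
Matching nodes: [8, 24, 30]
Count of leaf nodes: 3


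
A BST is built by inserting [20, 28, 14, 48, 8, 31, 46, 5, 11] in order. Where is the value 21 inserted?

Starting tree (level order): [20, 14, 28, 8, None, None, 48, 5, 11, 31, None, None, None, None, None, None, 46]
Insertion path: 20 -> 28
Result: insert 21 as left child of 28
Final tree (level order): [20, 14, 28, 8, None, 21, 48, 5, 11, None, None, 31, None, None, None, None, None, None, 46]


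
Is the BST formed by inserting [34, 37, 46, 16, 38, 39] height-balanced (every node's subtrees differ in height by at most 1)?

Tree (level-order array): [34, 16, 37, None, None, None, 46, 38, None, None, 39]
Definition: a tree is height-balanced if, at every node, |h(left) - h(right)| <= 1 (empty subtree has height -1).
Bottom-up per-node check:
  node 16: h_left=-1, h_right=-1, diff=0 [OK], height=0
  node 39: h_left=-1, h_right=-1, diff=0 [OK], height=0
  node 38: h_left=-1, h_right=0, diff=1 [OK], height=1
  node 46: h_left=1, h_right=-1, diff=2 [FAIL (|1--1|=2 > 1)], height=2
  node 37: h_left=-1, h_right=2, diff=3 [FAIL (|-1-2|=3 > 1)], height=3
  node 34: h_left=0, h_right=3, diff=3 [FAIL (|0-3|=3 > 1)], height=4
Node 46 violates the condition: |1 - -1| = 2 > 1.
Result: Not balanced


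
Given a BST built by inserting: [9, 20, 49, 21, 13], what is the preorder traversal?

Tree insertion order: [9, 20, 49, 21, 13]
Tree (level-order array): [9, None, 20, 13, 49, None, None, 21]
Preorder traversal: [9, 20, 13, 49, 21]


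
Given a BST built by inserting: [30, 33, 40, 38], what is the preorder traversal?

Tree insertion order: [30, 33, 40, 38]
Tree (level-order array): [30, None, 33, None, 40, 38]
Preorder traversal: [30, 33, 40, 38]


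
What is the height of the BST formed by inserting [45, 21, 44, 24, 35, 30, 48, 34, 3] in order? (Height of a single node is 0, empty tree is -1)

Insertion order: [45, 21, 44, 24, 35, 30, 48, 34, 3]
Tree (level-order array): [45, 21, 48, 3, 44, None, None, None, None, 24, None, None, 35, 30, None, None, 34]
Compute height bottom-up (empty subtree = -1):
  height(3) = 1 + max(-1, -1) = 0
  height(34) = 1 + max(-1, -1) = 0
  height(30) = 1 + max(-1, 0) = 1
  height(35) = 1 + max(1, -1) = 2
  height(24) = 1 + max(-1, 2) = 3
  height(44) = 1 + max(3, -1) = 4
  height(21) = 1 + max(0, 4) = 5
  height(48) = 1 + max(-1, -1) = 0
  height(45) = 1 + max(5, 0) = 6
Height = 6


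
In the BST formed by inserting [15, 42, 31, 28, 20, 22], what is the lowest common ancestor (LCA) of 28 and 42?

Tree insertion order: [15, 42, 31, 28, 20, 22]
Tree (level-order array): [15, None, 42, 31, None, 28, None, 20, None, None, 22]
In a BST, the LCA of p=28, q=42 is the first node v on the
root-to-leaf path with p <= v <= q (go left if both < v, right if both > v).
Walk from root:
  at 15: both 28 and 42 > 15, go right
  at 42: 28 <= 42 <= 42, this is the LCA
LCA = 42


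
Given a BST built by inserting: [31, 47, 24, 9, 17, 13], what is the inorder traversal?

Tree insertion order: [31, 47, 24, 9, 17, 13]
Tree (level-order array): [31, 24, 47, 9, None, None, None, None, 17, 13]
Inorder traversal: [9, 13, 17, 24, 31, 47]


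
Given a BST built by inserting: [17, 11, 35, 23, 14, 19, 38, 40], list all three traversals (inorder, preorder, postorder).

Tree insertion order: [17, 11, 35, 23, 14, 19, 38, 40]
Tree (level-order array): [17, 11, 35, None, 14, 23, 38, None, None, 19, None, None, 40]
Inorder (L, root, R): [11, 14, 17, 19, 23, 35, 38, 40]
Preorder (root, L, R): [17, 11, 14, 35, 23, 19, 38, 40]
Postorder (L, R, root): [14, 11, 19, 23, 40, 38, 35, 17]


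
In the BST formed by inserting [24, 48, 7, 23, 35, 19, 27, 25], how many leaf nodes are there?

Tree built from: [24, 48, 7, 23, 35, 19, 27, 25]
Tree (level-order array): [24, 7, 48, None, 23, 35, None, 19, None, 27, None, None, None, 25]
Rule: A leaf has 0 children.
Per-node child counts:
  node 24: 2 child(ren)
  node 7: 1 child(ren)
  node 23: 1 child(ren)
  node 19: 0 child(ren)
  node 48: 1 child(ren)
  node 35: 1 child(ren)
  node 27: 1 child(ren)
  node 25: 0 child(ren)
Matching nodes: [19, 25]
Count of leaf nodes: 2


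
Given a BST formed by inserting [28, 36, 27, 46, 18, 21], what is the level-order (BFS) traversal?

Tree insertion order: [28, 36, 27, 46, 18, 21]
Tree (level-order array): [28, 27, 36, 18, None, None, 46, None, 21]
BFS from the root, enqueuing left then right child of each popped node:
  queue [28] -> pop 28, enqueue [27, 36], visited so far: [28]
  queue [27, 36] -> pop 27, enqueue [18], visited so far: [28, 27]
  queue [36, 18] -> pop 36, enqueue [46], visited so far: [28, 27, 36]
  queue [18, 46] -> pop 18, enqueue [21], visited so far: [28, 27, 36, 18]
  queue [46, 21] -> pop 46, enqueue [none], visited so far: [28, 27, 36, 18, 46]
  queue [21] -> pop 21, enqueue [none], visited so far: [28, 27, 36, 18, 46, 21]
Result: [28, 27, 36, 18, 46, 21]


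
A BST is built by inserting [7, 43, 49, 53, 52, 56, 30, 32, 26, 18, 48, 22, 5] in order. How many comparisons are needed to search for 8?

Search path for 8: 7 -> 43 -> 30 -> 26 -> 18
Found: False
Comparisons: 5


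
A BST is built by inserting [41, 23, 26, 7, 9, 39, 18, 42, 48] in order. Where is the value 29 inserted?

Starting tree (level order): [41, 23, 42, 7, 26, None, 48, None, 9, None, 39, None, None, None, 18]
Insertion path: 41 -> 23 -> 26 -> 39
Result: insert 29 as left child of 39
Final tree (level order): [41, 23, 42, 7, 26, None, 48, None, 9, None, 39, None, None, None, 18, 29]


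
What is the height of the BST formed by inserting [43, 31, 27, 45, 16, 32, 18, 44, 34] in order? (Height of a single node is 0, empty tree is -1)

Insertion order: [43, 31, 27, 45, 16, 32, 18, 44, 34]
Tree (level-order array): [43, 31, 45, 27, 32, 44, None, 16, None, None, 34, None, None, None, 18]
Compute height bottom-up (empty subtree = -1):
  height(18) = 1 + max(-1, -1) = 0
  height(16) = 1 + max(-1, 0) = 1
  height(27) = 1 + max(1, -1) = 2
  height(34) = 1 + max(-1, -1) = 0
  height(32) = 1 + max(-1, 0) = 1
  height(31) = 1 + max(2, 1) = 3
  height(44) = 1 + max(-1, -1) = 0
  height(45) = 1 + max(0, -1) = 1
  height(43) = 1 + max(3, 1) = 4
Height = 4


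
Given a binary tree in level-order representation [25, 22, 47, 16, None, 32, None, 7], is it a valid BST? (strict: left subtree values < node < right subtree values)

Level-order array: [25, 22, 47, 16, None, 32, None, 7]
Validate using subtree bounds (lo, hi): at each node, require lo < value < hi,
then recurse left with hi=value and right with lo=value.
Preorder trace (stopping at first violation):
  at node 25 with bounds (-inf, +inf): OK
  at node 22 with bounds (-inf, 25): OK
  at node 16 with bounds (-inf, 22): OK
  at node 7 with bounds (-inf, 16): OK
  at node 47 with bounds (25, +inf): OK
  at node 32 with bounds (25, 47): OK
No violation found at any node.
Result: Valid BST


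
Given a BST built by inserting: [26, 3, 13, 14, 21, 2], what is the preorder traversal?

Tree insertion order: [26, 3, 13, 14, 21, 2]
Tree (level-order array): [26, 3, None, 2, 13, None, None, None, 14, None, 21]
Preorder traversal: [26, 3, 2, 13, 14, 21]


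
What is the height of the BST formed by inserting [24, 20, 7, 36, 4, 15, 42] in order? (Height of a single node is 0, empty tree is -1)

Insertion order: [24, 20, 7, 36, 4, 15, 42]
Tree (level-order array): [24, 20, 36, 7, None, None, 42, 4, 15]
Compute height bottom-up (empty subtree = -1):
  height(4) = 1 + max(-1, -1) = 0
  height(15) = 1 + max(-1, -1) = 0
  height(7) = 1 + max(0, 0) = 1
  height(20) = 1 + max(1, -1) = 2
  height(42) = 1 + max(-1, -1) = 0
  height(36) = 1 + max(-1, 0) = 1
  height(24) = 1 + max(2, 1) = 3
Height = 3


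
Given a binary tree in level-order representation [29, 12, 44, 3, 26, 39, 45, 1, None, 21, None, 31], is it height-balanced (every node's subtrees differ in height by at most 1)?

Tree (level-order array): [29, 12, 44, 3, 26, 39, 45, 1, None, 21, None, 31]
Definition: a tree is height-balanced if, at every node, |h(left) - h(right)| <= 1 (empty subtree has height -1).
Bottom-up per-node check:
  node 1: h_left=-1, h_right=-1, diff=0 [OK], height=0
  node 3: h_left=0, h_right=-1, diff=1 [OK], height=1
  node 21: h_left=-1, h_right=-1, diff=0 [OK], height=0
  node 26: h_left=0, h_right=-1, diff=1 [OK], height=1
  node 12: h_left=1, h_right=1, diff=0 [OK], height=2
  node 31: h_left=-1, h_right=-1, diff=0 [OK], height=0
  node 39: h_left=0, h_right=-1, diff=1 [OK], height=1
  node 45: h_left=-1, h_right=-1, diff=0 [OK], height=0
  node 44: h_left=1, h_right=0, diff=1 [OK], height=2
  node 29: h_left=2, h_right=2, diff=0 [OK], height=3
All nodes satisfy the balance condition.
Result: Balanced


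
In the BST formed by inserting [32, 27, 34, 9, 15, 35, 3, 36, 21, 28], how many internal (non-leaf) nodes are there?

Tree built from: [32, 27, 34, 9, 15, 35, 3, 36, 21, 28]
Tree (level-order array): [32, 27, 34, 9, 28, None, 35, 3, 15, None, None, None, 36, None, None, None, 21]
Rule: An internal node has at least one child.
Per-node child counts:
  node 32: 2 child(ren)
  node 27: 2 child(ren)
  node 9: 2 child(ren)
  node 3: 0 child(ren)
  node 15: 1 child(ren)
  node 21: 0 child(ren)
  node 28: 0 child(ren)
  node 34: 1 child(ren)
  node 35: 1 child(ren)
  node 36: 0 child(ren)
Matching nodes: [32, 27, 9, 15, 34, 35]
Count of internal (non-leaf) nodes: 6


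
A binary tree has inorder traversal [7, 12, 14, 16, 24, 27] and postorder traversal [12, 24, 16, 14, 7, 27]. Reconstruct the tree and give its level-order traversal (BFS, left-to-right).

Inorder:   [7, 12, 14, 16, 24, 27]
Postorder: [12, 24, 16, 14, 7, 27]
Algorithm: postorder visits root last, so walk postorder right-to-left;
each value is the root of the current inorder slice — split it at that
value, recurse on the right subtree first, then the left.
Recursive splits:
  root=27; inorder splits into left=[7, 12, 14, 16, 24], right=[]
  root=7; inorder splits into left=[], right=[12, 14, 16, 24]
  root=14; inorder splits into left=[12], right=[16, 24]
  root=16; inorder splits into left=[], right=[24]
  root=24; inorder splits into left=[], right=[]
  root=12; inorder splits into left=[], right=[]
Reconstructed level-order: [27, 7, 14, 12, 16, 24]


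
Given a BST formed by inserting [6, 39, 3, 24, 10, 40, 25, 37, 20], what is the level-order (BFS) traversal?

Tree insertion order: [6, 39, 3, 24, 10, 40, 25, 37, 20]
Tree (level-order array): [6, 3, 39, None, None, 24, 40, 10, 25, None, None, None, 20, None, 37]
BFS from the root, enqueuing left then right child of each popped node:
  queue [6] -> pop 6, enqueue [3, 39], visited so far: [6]
  queue [3, 39] -> pop 3, enqueue [none], visited so far: [6, 3]
  queue [39] -> pop 39, enqueue [24, 40], visited so far: [6, 3, 39]
  queue [24, 40] -> pop 24, enqueue [10, 25], visited so far: [6, 3, 39, 24]
  queue [40, 10, 25] -> pop 40, enqueue [none], visited so far: [6, 3, 39, 24, 40]
  queue [10, 25] -> pop 10, enqueue [20], visited so far: [6, 3, 39, 24, 40, 10]
  queue [25, 20] -> pop 25, enqueue [37], visited so far: [6, 3, 39, 24, 40, 10, 25]
  queue [20, 37] -> pop 20, enqueue [none], visited so far: [6, 3, 39, 24, 40, 10, 25, 20]
  queue [37] -> pop 37, enqueue [none], visited so far: [6, 3, 39, 24, 40, 10, 25, 20, 37]
Result: [6, 3, 39, 24, 40, 10, 25, 20, 37]


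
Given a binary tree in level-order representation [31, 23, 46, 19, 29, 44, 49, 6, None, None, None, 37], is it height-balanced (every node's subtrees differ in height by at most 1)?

Tree (level-order array): [31, 23, 46, 19, 29, 44, 49, 6, None, None, None, 37]
Definition: a tree is height-balanced if, at every node, |h(left) - h(right)| <= 1 (empty subtree has height -1).
Bottom-up per-node check:
  node 6: h_left=-1, h_right=-1, diff=0 [OK], height=0
  node 19: h_left=0, h_right=-1, diff=1 [OK], height=1
  node 29: h_left=-1, h_right=-1, diff=0 [OK], height=0
  node 23: h_left=1, h_right=0, diff=1 [OK], height=2
  node 37: h_left=-1, h_right=-1, diff=0 [OK], height=0
  node 44: h_left=0, h_right=-1, diff=1 [OK], height=1
  node 49: h_left=-1, h_right=-1, diff=0 [OK], height=0
  node 46: h_left=1, h_right=0, diff=1 [OK], height=2
  node 31: h_left=2, h_right=2, diff=0 [OK], height=3
All nodes satisfy the balance condition.
Result: Balanced


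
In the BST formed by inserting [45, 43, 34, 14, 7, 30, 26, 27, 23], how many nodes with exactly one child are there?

Tree built from: [45, 43, 34, 14, 7, 30, 26, 27, 23]
Tree (level-order array): [45, 43, None, 34, None, 14, None, 7, 30, None, None, 26, None, 23, 27]
Rule: These are nodes with exactly 1 non-null child.
Per-node child counts:
  node 45: 1 child(ren)
  node 43: 1 child(ren)
  node 34: 1 child(ren)
  node 14: 2 child(ren)
  node 7: 0 child(ren)
  node 30: 1 child(ren)
  node 26: 2 child(ren)
  node 23: 0 child(ren)
  node 27: 0 child(ren)
Matching nodes: [45, 43, 34, 30]
Count of nodes with exactly one child: 4


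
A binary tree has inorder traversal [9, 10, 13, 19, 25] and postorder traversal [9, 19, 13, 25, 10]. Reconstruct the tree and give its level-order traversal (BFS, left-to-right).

Inorder:   [9, 10, 13, 19, 25]
Postorder: [9, 19, 13, 25, 10]
Algorithm: postorder visits root last, so walk postorder right-to-left;
each value is the root of the current inorder slice — split it at that
value, recurse on the right subtree first, then the left.
Recursive splits:
  root=10; inorder splits into left=[9], right=[13, 19, 25]
  root=25; inorder splits into left=[13, 19], right=[]
  root=13; inorder splits into left=[], right=[19]
  root=19; inorder splits into left=[], right=[]
  root=9; inorder splits into left=[], right=[]
Reconstructed level-order: [10, 9, 25, 13, 19]


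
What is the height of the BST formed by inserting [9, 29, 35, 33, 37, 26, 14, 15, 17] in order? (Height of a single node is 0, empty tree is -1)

Insertion order: [9, 29, 35, 33, 37, 26, 14, 15, 17]
Tree (level-order array): [9, None, 29, 26, 35, 14, None, 33, 37, None, 15, None, None, None, None, None, 17]
Compute height bottom-up (empty subtree = -1):
  height(17) = 1 + max(-1, -1) = 0
  height(15) = 1 + max(-1, 0) = 1
  height(14) = 1 + max(-1, 1) = 2
  height(26) = 1 + max(2, -1) = 3
  height(33) = 1 + max(-1, -1) = 0
  height(37) = 1 + max(-1, -1) = 0
  height(35) = 1 + max(0, 0) = 1
  height(29) = 1 + max(3, 1) = 4
  height(9) = 1 + max(-1, 4) = 5
Height = 5


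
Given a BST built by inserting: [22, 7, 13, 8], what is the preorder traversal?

Tree insertion order: [22, 7, 13, 8]
Tree (level-order array): [22, 7, None, None, 13, 8]
Preorder traversal: [22, 7, 13, 8]


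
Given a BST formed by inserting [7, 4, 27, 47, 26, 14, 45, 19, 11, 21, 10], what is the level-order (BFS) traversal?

Tree insertion order: [7, 4, 27, 47, 26, 14, 45, 19, 11, 21, 10]
Tree (level-order array): [7, 4, 27, None, None, 26, 47, 14, None, 45, None, 11, 19, None, None, 10, None, None, 21]
BFS from the root, enqueuing left then right child of each popped node:
  queue [7] -> pop 7, enqueue [4, 27], visited so far: [7]
  queue [4, 27] -> pop 4, enqueue [none], visited so far: [7, 4]
  queue [27] -> pop 27, enqueue [26, 47], visited so far: [7, 4, 27]
  queue [26, 47] -> pop 26, enqueue [14], visited so far: [7, 4, 27, 26]
  queue [47, 14] -> pop 47, enqueue [45], visited so far: [7, 4, 27, 26, 47]
  queue [14, 45] -> pop 14, enqueue [11, 19], visited so far: [7, 4, 27, 26, 47, 14]
  queue [45, 11, 19] -> pop 45, enqueue [none], visited so far: [7, 4, 27, 26, 47, 14, 45]
  queue [11, 19] -> pop 11, enqueue [10], visited so far: [7, 4, 27, 26, 47, 14, 45, 11]
  queue [19, 10] -> pop 19, enqueue [21], visited so far: [7, 4, 27, 26, 47, 14, 45, 11, 19]
  queue [10, 21] -> pop 10, enqueue [none], visited so far: [7, 4, 27, 26, 47, 14, 45, 11, 19, 10]
  queue [21] -> pop 21, enqueue [none], visited so far: [7, 4, 27, 26, 47, 14, 45, 11, 19, 10, 21]
Result: [7, 4, 27, 26, 47, 14, 45, 11, 19, 10, 21]


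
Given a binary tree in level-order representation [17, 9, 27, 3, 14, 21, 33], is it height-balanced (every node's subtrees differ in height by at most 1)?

Tree (level-order array): [17, 9, 27, 3, 14, 21, 33]
Definition: a tree is height-balanced if, at every node, |h(left) - h(right)| <= 1 (empty subtree has height -1).
Bottom-up per-node check:
  node 3: h_left=-1, h_right=-1, diff=0 [OK], height=0
  node 14: h_left=-1, h_right=-1, diff=0 [OK], height=0
  node 9: h_left=0, h_right=0, diff=0 [OK], height=1
  node 21: h_left=-1, h_right=-1, diff=0 [OK], height=0
  node 33: h_left=-1, h_right=-1, diff=0 [OK], height=0
  node 27: h_left=0, h_right=0, diff=0 [OK], height=1
  node 17: h_left=1, h_right=1, diff=0 [OK], height=2
All nodes satisfy the balance condition.
Result: Balanced


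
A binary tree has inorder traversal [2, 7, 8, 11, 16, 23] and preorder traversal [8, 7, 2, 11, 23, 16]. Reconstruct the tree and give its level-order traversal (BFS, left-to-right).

Inorder:  [2, 7, 8, 11, 16, 23]
Preorder: [8, 7, 2, 11, 23, 16]
Algorithm: preorder visits root first, so consume preorder in order;
for each root, split the current inorder slice at that value into
left-subtree inorder and right-subtree inorder, then recurse.
Recursive splits:
  root=8; inorder splits into left=[2, 7], right=[11, 16, 23]
  root=7; inorder splits into left=[2], right=[]
  root=2; inorder splits into left=[], right=[]
  root=11; inorder splits into left=[], right=[16, 23]
  root=23; inorder splits into left=[16], right=[]
  root=16; inorder splits into left=[], right=[]
Reconstructed level-order: [8, 7, 11, 2, 23, 16]


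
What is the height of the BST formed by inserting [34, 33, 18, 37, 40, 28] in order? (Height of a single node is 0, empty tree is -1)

Insertion order: [34, 33, 18, 37, 40, 28]
Tree (level-order array): [34, 33, 37, 18, None, None, 40, None, 28]
Compute height bottom-up (empty subtree = -1):
  height(28) = 1 + max(-1, -1) = 0
  height(18) = 1 + max(-1, 0) = 1
  height(33) = 1 + max(1, -1) = 2
  height(40) = 1 + max(-1, -1) = 0
  height(37) = 1 + max(-1, 0) = 1
  height(34) = 1 + max(2, 1) = 3
Height = 3


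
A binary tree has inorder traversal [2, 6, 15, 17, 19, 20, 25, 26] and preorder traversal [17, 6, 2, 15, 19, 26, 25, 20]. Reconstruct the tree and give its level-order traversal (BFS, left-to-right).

Inorder:  [2, 6, 15, 17, 19, 20, 25, 26]
Preorder: [17, 6, 2, 15, 19, 26, 25, 20]
Algorithm: preorder visits root first, so consume preorder in order;
for each root, split the current inorder slice at that value into
left-subtree inorder and right-subtree inorder, then recurse.
Recursive splits:
  root=17; inorder splits into left=[2, 6, 15], right=[19, 20, 25, 26]
  root=6; inorder splits into left=[2], right=[15]
  root=2; inorder splits into left=[], right=[]
  root=15; inorder splits into left=[], right=[]
  root=19; inorder splits into left=[], right=[20, 25, 26]
  root=26; inorder splits into left=[20, 25], right=[]
  root=25; inorder splits into left=[20], right=[]
  root=20; inorder splits into left=[], right=[]
Reconstructed level-order: [17, 6, 19, 2, 15, 26, 25, 20]


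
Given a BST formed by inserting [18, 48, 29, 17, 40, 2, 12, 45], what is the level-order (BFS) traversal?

Tree insertion order: [18, 48, 29, 17, 40, 2, 12, 45]
Tree (level-order array): [18, 17, 48, 2, None, 29, None, None, 12, None, 40, None, None, None, 45]
BFS from the root, enqueuing left then right child of each popped node:
  queue [18] -> pop 18, enqueue [17, 48], visited so far: [18]
  queue [17, 48] -> pop 17, enqueue [2], visited so far: [18, 17]
  queue [48, 2] -> pop 48, enqueue [29], visited so far: [18, 17, 48]
  queue [2, 29] -> pop 2, enqueue [12], visited so far: [18, 17, 48, 2]
  queue [29, 12] -> pop 29, enqueue [40], visited so far: [18, 17, 48, 2, 29]
  queue [12, 40] -> pop 12, enqueue [none], visited so far: [18, 17, 48, 2, 29, 12]
  queue [40] -> pop 40, enqueue [45], visited so far: [18, 17, 48, 2, 29, 12, 40]
  queue [45] -> pop 45, enqueue [none], visited so far: [18, 17, 48, 2, 29, 12, 40, 45]
Result: [18, 17, 48, 2, 29, 12, 40, 45]


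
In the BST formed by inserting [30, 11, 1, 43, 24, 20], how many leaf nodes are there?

Tree built from: [30, 11, 1, 43, 24, 20]
Tree (level-order array): [30, 11, 43, 1, 24, None, None, None, None, 20]
Rule: A leaf has 0 children.
Per-node child counts:
  node 30: 2 child(ren)
  node 11: 2 child(ren)
  node 1: 0 child(ren)
  node 24: 1 child(ren)
  node 20: 0 child(ren)
  node 43: 0 child(ren)
Matching nodes: [1, 20, 43]
Count of leaf nodes: 3


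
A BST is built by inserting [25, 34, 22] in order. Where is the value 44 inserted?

Starting tree (level order): [25, 22, 34]
Insertion path: 25 -> 34
Result: insert 44 as right child of 34
Final tree (level order): [25, 22, 34, None, None, None, 44]


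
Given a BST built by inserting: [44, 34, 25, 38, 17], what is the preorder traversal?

Tree insertion order: [44, 34, 25, 38, 17]
Tree (level-order array): [44, 34, None, 25, 38, 17]
Preorder traversal: [44, 34, 25, 17, 38]


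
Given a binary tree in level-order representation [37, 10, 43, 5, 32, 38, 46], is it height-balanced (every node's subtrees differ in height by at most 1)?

Tree (level-order array): [37, 10, 43, 5, 32, 38, 46]
Definition: a tree is height-balanced if, at every node, |h(left) - h(right)| <= 1 (empty subtree has height -1).
Bottom-up per-node check:
  node 5: h_left=-1, h_right=-1, diff=0 [OK], height=0
  node 32: h_left=-1, h_right=-1, diff=0 [OK], height=0
  node 10: h_left=0, h_right=0, diff=0 [OK], height=1
  node 38: h_left=-1, h_right=-1, diff=0 [OK], height=0
  node 46: h_left=-1, h_right=-1, diff=0 [OK], height=0
  node 43: h_left=0, h_right=0, diff=0 [OK], height=1
  node 37: h_left=1, h_right=1, diff=0 [OK], height=2
All nodes satisfy the balance condition.
Result: Balanced


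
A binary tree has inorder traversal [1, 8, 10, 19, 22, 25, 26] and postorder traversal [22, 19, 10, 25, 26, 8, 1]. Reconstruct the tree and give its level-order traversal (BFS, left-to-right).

Inorder:   [1, 8, 10, 19, 22, 25, 26]
Postorder: [22, 19, 10, 25, 26, 8, 1]
Algorithm: postorder visits root last, so walk postorder right-to-left;
each value is the root of the current inorder slice — split it at that
value, recurse on the right subtree first, then the left.
Recursive splits:
  root=1; inorder splits into left=[], right=[8, 10, 19, 22, 25, 26]
  root=8; inorder splits into left=[], right=[10, 19, 22, 25, 26]
  root=26; inorder splits into left=[10, 19, 22, 25], right=[]
  root=25; inorder splits into left=[10, 19, 22], right=[]
  root=10; inorder splits into left=[], right=[19, 22]
  root=19; inorder splits into left=[], right=[22]
  root=22; inorder splits into left=[], right=[]
Reconstructed level-order: [1, 8, 26, 25, 10, 19, 22]
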